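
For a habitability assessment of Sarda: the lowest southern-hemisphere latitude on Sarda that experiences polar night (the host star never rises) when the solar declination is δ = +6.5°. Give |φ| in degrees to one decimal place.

|φ| = 83.5°

Polar night requires cos H₀ = −tan φ tan δ ≥ 1, i.e. tan φ tan δ ≤ −1.
The boundary is |tan φ| · |tan δ| = 1, so |φ| = 90° − |δ| = 90° − 6.5° = 83.5° in the southern hemisphere.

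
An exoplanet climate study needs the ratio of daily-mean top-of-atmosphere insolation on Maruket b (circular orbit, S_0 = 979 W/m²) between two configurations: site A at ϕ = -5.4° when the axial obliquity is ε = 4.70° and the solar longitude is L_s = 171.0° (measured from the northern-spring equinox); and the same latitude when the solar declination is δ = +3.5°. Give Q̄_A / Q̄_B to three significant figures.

— Configuration A (ϕ=-5.4°):
Solar declination: sin δ = sin ε · sin L_s = sin 4.70° × sin 171.0° = 0.01282, so δ = +0.734°.
cos h₀ = −tan(-5.4°) tan(+0.734°) = 0.0012, h₀ = 1.5696 rad.
Bracket: h₀ sin ϕ sin δ + cos ϕ cos δ sin h₀ = 1.5696×-0.09411×0.01282 + 0.99556×0.99992×1.00000 = -0.001894 + 0.995480 = 0.993586.
Q̄ = (S_0/π) × [bracket] = (979/π) × 0.993586 = 309.63 W/m².
— Configuration B (ϕ=-5.4°):
cos h₀ = −tan(-5.4°) tan(+3.500°) = 0.0058, h₀ = 1.5650 rad.
Bracket: h₀ sin ϕ sin δ + cos ϕ cos δ sin h₀ = 1.5650×-0.09411×0.06105 + 0.99556×0.99813×0.99998 = -0.008992 + 0.993678 = 0.984686.
Q̄ = (S_0/π) × [bracket] = (979/π) × 0.984686 = 306.85 W/m².
Ratio Q̄_A / Q̄_B = 309.63 / 306.85 = 1.009.

Q̄_A / Q̄_B ≈ 1.01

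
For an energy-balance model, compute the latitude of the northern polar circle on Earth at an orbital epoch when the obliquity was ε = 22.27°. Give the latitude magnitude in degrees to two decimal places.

The polar circle is the lowest latitude that experiences at least one full rotation of continuous daylight at the northern-summer solstice; it lies at |ϕ| = 90° − ε = 90° − 22.27° = 67.73°.

67.73°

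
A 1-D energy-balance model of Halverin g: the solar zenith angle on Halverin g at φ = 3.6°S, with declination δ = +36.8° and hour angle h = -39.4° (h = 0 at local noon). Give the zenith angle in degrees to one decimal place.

θ_z = 54.6°

cos θ_z = sin φ sin δ + cos φ cos δ cos h = -0.037613 + 0.617531 = 0.579918.
θ_z = arccos(0.579918) = 54.6°.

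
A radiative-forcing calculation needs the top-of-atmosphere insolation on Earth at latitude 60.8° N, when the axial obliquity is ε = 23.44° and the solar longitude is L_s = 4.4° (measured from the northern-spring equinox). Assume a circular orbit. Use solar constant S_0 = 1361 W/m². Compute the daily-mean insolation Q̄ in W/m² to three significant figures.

Solar declination: sin δ = sin ε · sin L_s = sin 23.44° × sin 4.4° = 0.03052, so δ = +1.749°.
cos h₀ = −tan(+60.8°) tan(+1.749°) = -0.0546, h₀ = 1.6255 rad.
Bracket: h₀ sin ϕ sin δ + cos ϕ cos δ sin h₀ = 1.6255×0.87292×0.03052 + 0.48786×0.99953×0.99851 = 0.043306 + 0.486904 = 0.530210.
Q̄ = (S_0/π) × [bracket] = (1361/π) × 0.530210 = 229.7 W/m².

Q̄ ≈ 230 W/m²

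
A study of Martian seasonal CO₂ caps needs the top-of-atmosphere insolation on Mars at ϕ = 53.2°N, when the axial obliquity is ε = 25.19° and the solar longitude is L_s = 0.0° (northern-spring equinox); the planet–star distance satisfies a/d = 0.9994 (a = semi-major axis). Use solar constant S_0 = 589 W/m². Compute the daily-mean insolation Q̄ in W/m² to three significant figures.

Solar declination: sin δ = sin ε · sin L_s = sin 25.19° × sin 0.0° = 0.00000, so δ = +0.000°.
cos h₀ = −tan(+53.2°) tan(+0.000°) = -0.0000, h₀ = 1.5708 rad.
Bracket: h₀ sin ϕ sin δ + cos ϕ cos δ sin h₀ = 1.5708×0.80073×0.00000 + 0.59902×1.00000×1.00000 = 0.000000 + 0.599020 = 0.599020.
Inverse-square distance factor (a/d)² = 0.9994² = 0.998800.
Q̄ = (S_0/π) × 0.998800 × [bracket] = (589/π) × 0.998800 × 0.599020 = 112.2 W/m².

Q̄ ≈ 112 W/m²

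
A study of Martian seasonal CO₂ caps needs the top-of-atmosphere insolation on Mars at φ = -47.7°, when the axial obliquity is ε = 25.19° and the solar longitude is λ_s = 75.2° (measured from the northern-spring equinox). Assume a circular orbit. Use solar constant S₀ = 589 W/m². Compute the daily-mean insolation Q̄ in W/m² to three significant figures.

Solar declination: sin δ = sin ε · sin λ_s = sin 25.19° × sin 75.2° = 0.41150, so δ = +24.299°.
cos H₀ = −tan(-47.7°) tan(+24.299°) = 0.4962, H₀ = 1.0516 rad.
Bracket: H₀ sin φ sin δ + cos φ cos δ sin H₀ = 1.0516×-0.73963×0.41150 + 0.67301×0.91141×0.86821 = -0.320063 + 0.532550 = 0.212487.
Q̄ = (S₀/π) × [bracket] = (589/π) × 0.212487 = 39.84 W/m².

Q̄ ≈ 39.8 W/m²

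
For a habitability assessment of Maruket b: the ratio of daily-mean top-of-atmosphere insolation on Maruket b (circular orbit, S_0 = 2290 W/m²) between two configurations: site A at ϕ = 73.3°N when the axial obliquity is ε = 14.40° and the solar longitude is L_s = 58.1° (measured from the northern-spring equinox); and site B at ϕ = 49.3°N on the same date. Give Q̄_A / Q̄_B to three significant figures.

— Configuration A (ϕ=+73.3°):
Solar declination: sin δ = sin ε · sin L_s = sin 14.40° × sin 58.1° = 0.21113, so δ = +12.189°.
cos h₀ = −tan(+73.3°) tan(+12.189°) = -0.7200, h₀ = 2.3745 rad.
Bracket: h₀ sin ϕ sin δ + cos ϕ cos δ sin h₀ = 2.3745×0.95782×0.21113 + 0.28736×0.97746×0.69401 = 0.480182 + 0.194936 = 0.675118.
Q̄ = (S_0/π) × [bracket] = (2290/π) × 0.675118 = 492.11 W/m².
— Configuration B (ϕ=+49.3°):
cos h₀ = −tan(+49.3°) tan(+12.189°) = -0.2511, h₀ = 1.8246 rad.
Bracket: h₀ sin ϕ sin δ + cos ϕ cos δ sin h₀ = 1.8246×0.75813×0.21113 + 0.65210×0.97746×0.96796 = 0.292053 + 0.616979 = 0.909032.
Q̄ = (S_0/π) × [bracket] = (2290/π) × 0.909032 = 662.62 W/m².
Ratio Q̄_A / Q̄_B = 492.11 / 662.62 = 0.7427.

Q̄_A / Q̄_B ≈ 0.743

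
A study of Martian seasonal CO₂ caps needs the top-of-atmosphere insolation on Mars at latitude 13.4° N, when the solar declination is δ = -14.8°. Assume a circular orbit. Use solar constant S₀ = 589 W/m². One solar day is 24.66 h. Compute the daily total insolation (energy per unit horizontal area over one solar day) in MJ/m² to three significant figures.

cos H₀ = −tan(+13.4°) tan(-14.800°) = 0.0629, H₀ = 1.5078 rad.
Bracket: H₀ sin φ sin δ + cos φ cos δ sin H₀ = 1.5078×0.23175×-0.25545 + 0.97278×0.96682×0.99802 = -0.089263 + 0.938641 = 0.849378.
Q̄ = (S₀/π) × [bracket] = (589/π) × 0.849378 = 159.25 W/m².
Daily total = Q̄ × 24.66 h × 3600 s/h = 159.25 × 24.66 × 3600 / 10⁶ = 14.14 MJ/m².

14.1 MJ/m²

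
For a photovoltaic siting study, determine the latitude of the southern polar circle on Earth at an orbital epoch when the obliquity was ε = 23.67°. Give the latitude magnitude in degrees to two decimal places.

66.33°

The polar circle is the lowest latitude that experiences at least one full rotation of continuous darkness at the northern-summer solstice; it lies at |ϕ| = 90° − ε = 90° − 23.67° = 66.33°.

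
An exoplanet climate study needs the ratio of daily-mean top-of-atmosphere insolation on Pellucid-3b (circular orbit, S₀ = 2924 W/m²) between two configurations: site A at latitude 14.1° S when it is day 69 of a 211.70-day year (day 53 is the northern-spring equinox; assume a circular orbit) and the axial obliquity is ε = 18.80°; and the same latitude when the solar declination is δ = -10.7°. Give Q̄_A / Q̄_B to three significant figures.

— Configuration A (φ=-14.1°):
Solar longitude: λ_s = 360° × (69 − 53)/211.70 = 27.208°.
sin δ = sin 18.80° × sin 27.208° = 0.14735, so δ = +8.473°.
cos H₀ = −tan(-14.1°) tan(+8.473°) = 0.0374, H₀ = 1.5334 rad.
Bracket: H₀ sin φ sin δ + cos φ cos δ sin H₀ = 1.5334×-0.24362×0.14735 + 0.96987×0.98908×0.99930 = -0.055045 + 0.958608 = 0.903563.
Q̄ = (S₀/π) × [bracket] = (2924/π) × 0.903563 = 840.98 W/m².
— Configuration B (φ=-14.1°):
cos H₀ = −tan(-14.1°) tan(-10.700°) = -0.0475, H₀ = 1.6183 rad.
Bracket: H₀ sin φ sin δ + cos φ cos δ sin H₀ = 1.6183×-0.24362×-0.18567 + 0.96987×0.98261×0.99887 = 0.073200 + 0.951927 = 1.025127.
Q̄ = (S₀/π) × [bracket] = (2924/π) × 1.025127 = 954.12 W/m².
Ratio Q̄_A / Q̄_B = 840.98 / 954.12 = 0.8814.

Q̄_A / Q̄_B ≈ 0.881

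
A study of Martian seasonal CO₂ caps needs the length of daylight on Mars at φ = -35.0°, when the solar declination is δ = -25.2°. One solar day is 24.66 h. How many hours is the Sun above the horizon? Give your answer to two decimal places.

14.97 h

cos H₀ = −tan φ · tan δ = −tan(-35.0°) × tan(-25.200°) = -0.3295, so H₀ = 1.9066 rad = 109.24°.
Daylight = 2H₀/(2π) × 24.66 h = (1.9066/π) × 24.66 = 14.97 h.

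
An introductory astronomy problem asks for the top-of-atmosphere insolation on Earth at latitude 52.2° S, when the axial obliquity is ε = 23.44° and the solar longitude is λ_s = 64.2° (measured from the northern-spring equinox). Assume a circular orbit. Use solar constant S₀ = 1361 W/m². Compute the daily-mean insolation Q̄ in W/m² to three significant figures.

Q̄ ≈ 86.3 W/m²

Solar declination: sin δ = sin ε · sin λ_s = sin 23.44° × sin 64.2° = 0.35814, so δ = +20.986°.
cos H₀ = −tan(-52.2°) tan(+20.986°) = 0.4945, H₀ = 1.0535 rad.
Bracket: H₀ sin φ sin δ + cos φ cos δ sin H₀ = 1.0535×-0.79016×0.35814 + 0.61291×0.93367×0.86917 = -0.298128 + 0.497387 = 0.199259.
Q̄ = (S₀/π) × [bracket] = (1361/π) × 0.199259 = 86.32 W/m².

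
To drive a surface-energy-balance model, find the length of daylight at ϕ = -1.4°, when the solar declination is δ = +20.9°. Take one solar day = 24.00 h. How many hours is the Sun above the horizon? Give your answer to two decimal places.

cos h₀ = −tan ϕ · tan δ = −tan(-1.4°) × tan(+20.900°) = 0.0093, so h₀ = 1.5615 rad = 89.47°.
Daylight = 2h₀/(2π) × 24.00 h = (1.5615/π) × 24.00 = 11.93 h.

11.93 h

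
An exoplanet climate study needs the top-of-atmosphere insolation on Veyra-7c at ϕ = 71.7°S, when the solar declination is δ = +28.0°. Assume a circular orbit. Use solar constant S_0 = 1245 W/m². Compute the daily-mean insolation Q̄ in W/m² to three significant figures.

Q̄ ≈ 0.00 W/m²

cos h₀ = −tan(-71.7°) tan(+28.000°) = 1.6077 ≥ 1 ⇒ polar night, h₀ = 0 and Q̄ = 0.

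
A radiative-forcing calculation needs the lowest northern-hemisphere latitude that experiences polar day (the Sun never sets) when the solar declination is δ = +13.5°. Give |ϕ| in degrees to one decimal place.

|ϕ| = 76.5°

Polar day requires cos h₀ = −tan ϕ tan δ ≤ −1, i.e. tan ϕ tan δ ≥ 1.
The boundary is |tan ϕ| · |tan δ| = 1, so |ϕ| = 90° − |δ| = 90° − 13.5° = 76.5° in the northern hemisphere.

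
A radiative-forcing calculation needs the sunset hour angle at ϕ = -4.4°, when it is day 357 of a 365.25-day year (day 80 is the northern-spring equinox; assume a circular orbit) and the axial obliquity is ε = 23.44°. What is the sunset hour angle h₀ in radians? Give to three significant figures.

h₀ = 1.60 rad

Solar longitude: L_s = 360° × (357 − 80)/365.25 = 273.018°.
sin δ = sin 23.44° × sin 273.018° = -0.39724, so δ = -23.406°.
cos h₀ = −tan ϕ · tan δ = −tan(-4.4°) × tan(-23.406°) = -0.0333, so h₀ = 1.6041 rad = 91.91°.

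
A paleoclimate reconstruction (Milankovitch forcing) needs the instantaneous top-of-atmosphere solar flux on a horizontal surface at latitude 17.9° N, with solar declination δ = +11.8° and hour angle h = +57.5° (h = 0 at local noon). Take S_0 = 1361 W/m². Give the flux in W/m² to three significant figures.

cos θ_z = sin ϕ sin δ + cos ϕ cos δ cos h = 0.062853 + 0.500486 = 0.563339.
Flux = S_0 · cos θ_z = 1361 × 0.563339 = 766.7 W/m².

767 W/m²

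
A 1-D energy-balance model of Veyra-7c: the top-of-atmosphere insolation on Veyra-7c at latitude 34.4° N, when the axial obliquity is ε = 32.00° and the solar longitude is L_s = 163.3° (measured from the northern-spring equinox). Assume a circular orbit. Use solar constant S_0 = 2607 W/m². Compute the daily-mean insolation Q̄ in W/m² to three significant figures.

Solar declination: sin δ = sin ε · sin L_s = sin 32.00° × sin 163.3° = 0.15228, so δ = +8.759°.
cos h₀ = −tan(+34.4°) tan(+8.759°) = -0.1055, h₀ = 1.6765 rad.
Bracket: h₀ sin ϕ sin δ + cos ϕ cos δ sin h₀ = 1.6765×0.56497×0.15228 + 0.82511×0.98834×0.99442 = 0.144235 + 0.810939 = 0.955174.
Q̄ = (S_0/π) × [bracket] = (2607/π) × 0.955174 = 792.6 W/m².

Q̄ ≈ 793 W/m²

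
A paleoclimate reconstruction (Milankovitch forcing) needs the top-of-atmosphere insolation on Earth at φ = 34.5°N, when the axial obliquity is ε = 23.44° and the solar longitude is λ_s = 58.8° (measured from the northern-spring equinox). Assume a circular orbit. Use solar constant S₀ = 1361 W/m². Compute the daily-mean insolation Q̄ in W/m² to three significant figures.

Q̄ ≈ 477 W/m²

Solar declination: sin δ = sin ε · sin λ_s = sin 23.44° × sin 58.8° = 0.34025, so δ = +19.892°.
cos H₀ = −tan(+34.5°) tan(+19.892°) = -0.2487, H₀ = 1.8221 rad.
Bracket: H₀ sin φ sin δ + cos φ cos δ sin H₀ = 1.8221×0.56641×0.34025 + 0.82413×0.94033×0.96858 = 0.351157 + 0.750605 = 1.101762.
Q̄ = (S₀/π) × [bracket] = (1361/π) × 1.101762 = 477.3 W/m².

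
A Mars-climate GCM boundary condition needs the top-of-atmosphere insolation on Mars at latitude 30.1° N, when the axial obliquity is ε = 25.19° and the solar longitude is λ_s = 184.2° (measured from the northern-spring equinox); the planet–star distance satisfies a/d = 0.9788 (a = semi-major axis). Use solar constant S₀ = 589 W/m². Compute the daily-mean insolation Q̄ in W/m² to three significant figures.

Solar declination: sin δ = sin ε · sin λ_s = sin 25.19° × sin 184.2° = -0.03117, so δ = -1.786°.
cos H₀ = −tan(+30.1°) tan(-1.786°) = 0.0181, H₀ = 1.5527 rad.
Bracket: H₀ sin φ sin δ + cos φ cos δ sin H₀ = 1.5527×0.50151×-0.03117 + 0.86515×0.99951×0.99984 = -0.024272 + 0.864588 = 0.840316.
Inverse-square distance factor (a/d)² = 0.9788² = 0.958049.
Q̄ = (S₀/π) × 0.958049 × [bracket] = (589/π) × 0.958049 × 0.840316 = 150.9 W/m².

Q̄ ≈ 151 W/m²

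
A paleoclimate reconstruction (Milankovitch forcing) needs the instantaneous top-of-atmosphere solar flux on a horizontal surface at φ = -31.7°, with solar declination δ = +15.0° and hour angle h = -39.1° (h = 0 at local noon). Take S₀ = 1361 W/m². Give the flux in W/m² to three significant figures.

cos θ_z = sin φ sin δ + cos φ cos δ cos h = -0.136002 + 0.637771 = 0.501769.
Flux = S₀ · cos θ_z = 1361 × 0.501769 = 682.9 W/m².

683 W/m²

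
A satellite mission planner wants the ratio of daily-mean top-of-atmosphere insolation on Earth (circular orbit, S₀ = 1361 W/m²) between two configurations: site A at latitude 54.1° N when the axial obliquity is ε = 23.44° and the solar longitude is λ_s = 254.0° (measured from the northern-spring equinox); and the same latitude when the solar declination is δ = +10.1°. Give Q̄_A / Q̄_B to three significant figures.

— Configuration A (φ=+54.1°):
Solar declination: sin δ = sin ε · sin λ_s = sin 23.44° × sin 254.0° = -0.38238, so δ = -22.481°.
cos H₀ = −tan(+54.1°) tan(-22.481°) = 0.5717, H₀ = 0.9622 rad.
Bracket: H₀ sin φ sin δ + cos φ cos δ sin H₀ = 0.9622×0.81004×-0.38238 + 0.58637×0.92401×0.82048 = -0.298035 + 0.444546 = 0.146511.
Q̄ = (S₀/π) × [bracket] = (1361/π) × 0.146511 = 63.471 W/m².
— Configuration B (φ=+54.1°):
cos H₀ = −tan(+54.1°) tan(+10.100°) = -0.2461, H₀ = 1.8194 rad.
Bracket: H₀ sin φ sin δ + cos φ cos δ sin H₀ = 1.8194×0.81004×0.17537 + 0.58637×0.98450×0.96925 = 0.258458 + 0.559530 = 0.817988.
Q̄ = (S₀/π) × [bracket] = (1361/π) × 0.817988 = 354.37 W/m².
Ratio Q̄_A / Q̄_B = 63.471 / 354.37 = 0.1791.

Q̄_A / Q̄_B ≈ 0.179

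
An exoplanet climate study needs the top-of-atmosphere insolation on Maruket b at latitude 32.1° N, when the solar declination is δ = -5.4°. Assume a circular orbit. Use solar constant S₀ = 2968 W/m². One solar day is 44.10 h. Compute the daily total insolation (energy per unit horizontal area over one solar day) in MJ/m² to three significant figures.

cos H₀ = −tan(+32.1°) tan(-5.400°) = 0.0593, H₀ = 1.5115 rad.
Bracket: H₀ sin φ sin δ + cos φ cos δ sin H₀ = 1.5115×0.53140×-0.09411 + 0.84712×0.99556×0.99824 = -0.075590 + 0.841874 = 0.766284.
Q̄ = (S₀/π) × [bracket] = (2968/π) × 0.766284 = 723.94 W/m².
Daily total = Q̄ × 44.10 h × 3600 s/h = 723.94 × 44.10 × 3600 / 10⁶ = 114.9 MJ/m².

115 MJ/m²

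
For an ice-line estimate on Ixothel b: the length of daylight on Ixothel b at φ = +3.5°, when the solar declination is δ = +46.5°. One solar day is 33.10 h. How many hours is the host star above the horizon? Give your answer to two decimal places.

17.23 h

cos H₀ = −tan φ · tan δ = −tan(+3.5°) × tan(+46.500°) = -0.0645, so H₀ = 1.6353 rad = 93.70°.
Daylight = 2H₀/(2π) × 33.10 h = (1.6353/π) × 33.10 = 17.23 h.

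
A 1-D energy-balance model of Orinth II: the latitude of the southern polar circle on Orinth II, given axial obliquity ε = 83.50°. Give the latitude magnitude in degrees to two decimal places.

The polar circle is the lowest latitude that experiences at least one full rotation of continuous darkness at the northern-summer solstice; it lies at |ϕ| = 90° − ε = 90° − 83.50° = 6.50°.

6.50°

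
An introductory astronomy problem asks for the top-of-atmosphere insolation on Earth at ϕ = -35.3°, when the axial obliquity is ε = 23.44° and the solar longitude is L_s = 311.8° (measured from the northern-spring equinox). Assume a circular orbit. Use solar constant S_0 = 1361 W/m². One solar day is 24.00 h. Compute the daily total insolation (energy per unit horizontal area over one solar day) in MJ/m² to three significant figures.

Solar declination: sin δ = sin ε · sin L_s = sin 23.44° × sin 311.8° = -0.29654, so δ = -17.250°.
cos h₀ = −tan(-35.3°) tan(-17.250°) = -0.2199, h₀ = 1.7925 rad.
Bracket: h₀ sin ϕ sin δ + cos ϕ cos δ sin h₀ = 1.7925×-0.57786×-0.29654 + 0.81614×0.95502×0.97553 = 0.307160 + 0.760357 = 1.067517.
Q̄ = (S_0/π) × [bracket] = (1361/π) × 1.067517 = 462.47 W/m².
Daily total = Q̄ × 24.00 h × 3600 s/h = 462.47 × 24.00 × 3600 / 10⁶ = 39.96 MJ/m².

40.0 MJ/m²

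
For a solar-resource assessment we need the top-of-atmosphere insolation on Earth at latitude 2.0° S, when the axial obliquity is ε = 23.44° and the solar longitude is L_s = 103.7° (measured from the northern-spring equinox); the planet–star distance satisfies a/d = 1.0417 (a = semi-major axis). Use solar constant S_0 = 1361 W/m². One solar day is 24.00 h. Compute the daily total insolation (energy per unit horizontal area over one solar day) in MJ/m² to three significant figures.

36.6 MJ/m²

Solar declination: sin δ = sin ε · sin L_s = sin 23.44° × sin 103.7° = 0.38647, so δ = +22.735°.
cos h₀ = −tan(-2.0°) tan(+22.735°) = 0.0146, h₀ = 1.5562 rad.
Bracket: h₀ sin ϕ sin δ + cos ϕ cos δ sin h₀ = 1.5562×-0.03490×0.38647 + 0.99939×0.92230×0.99989 = -0.020990 + 0.921636 = 0.900646.
Inverse-square distance factor (a/d)² = 1.0417² = 1.085139.
Q̄ = (S_0/π) × 1.085139 × [bracket] = (1361/π) × 1.085139 × 0.900646 = 423.40 W/m².
Daily total = Q̄ × 24.00 h × 3600 s/h = 423.40 × 24.00 × 3600 / 10⁶ = 36.58 MJ/m².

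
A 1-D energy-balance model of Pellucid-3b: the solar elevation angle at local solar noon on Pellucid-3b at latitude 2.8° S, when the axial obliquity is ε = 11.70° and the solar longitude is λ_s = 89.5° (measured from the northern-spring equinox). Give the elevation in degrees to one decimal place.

75.5°

Solar declination: sin δ = sin ε · sin λ_s = sin 11.70° × sin 89.5° = 0.20278, so δ = +11.700°.
At local noon the hour angle is zero, so the zenith angle equals |φ − δ| = |-2.8° − (+11.700°)| = 14.500°.
Elevation = 90° − 14.500° = 75.5°.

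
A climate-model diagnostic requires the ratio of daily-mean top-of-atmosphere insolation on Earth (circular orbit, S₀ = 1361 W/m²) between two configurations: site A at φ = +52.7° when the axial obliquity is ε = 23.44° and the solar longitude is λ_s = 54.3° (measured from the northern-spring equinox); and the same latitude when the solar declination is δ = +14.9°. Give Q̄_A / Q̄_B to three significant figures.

Q̄_A / Q̄_B ≈ 1.10

— Configuration A (φ=+52.7°):
Solar declination: sin δ = sin ε · sin λ_s = sin 23.44° × sin 54.3° = 0.32304, so δ = +18.847°.
cos H₀ = −tan(+52.7°) tan(+18.847°) = -0.4481, H₀ = 2.0354 rad.
Bracket: H₀ sin φ sin δ + cos φ cos δ sin H₀ = 2.0354×0.79547×0.32304 + 0.60599×0.94639×0.89400 = 0.523034 + 0.512712 = 1.035746.
Q̄ = (S₀/π) × [bracket] = (1361/π) × 1.035746 = 448.71 W/m².
— Configuration B (φ=+52.7°):
cos H₀ = −tan(+52.7°) tan(+14.900°) = -0.3493, H₀ = 1.9276 rad.
Bracket: H₀ sin φ sin δ + cos φ cos δ sin H₀ = 1.9276×0.79547×0.25713 + 0.60599×0.96638×0.93702 = 0.394270 + 0.548734 = 0.943004.
Q̄ = (S₀/π) × [bracket] = (1361/π) × 0.943004 = 408.53 W/m².
Ratio Q̄_A / Q̄_B = 448.71 / 408.53 = 1.098.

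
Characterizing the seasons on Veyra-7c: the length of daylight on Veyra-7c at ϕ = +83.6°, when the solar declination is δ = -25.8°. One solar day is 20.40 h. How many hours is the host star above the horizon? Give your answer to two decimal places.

cos h₀ = −tan ϕ · tan δ = 4.3098 ≥ 1, so the host star never rises (polar night) and h₀ = 0.
Daylight = 2h₀/(2π) × 20.40 h = (0.0000/π) × 20.40 = 0.00 h.

0.00 h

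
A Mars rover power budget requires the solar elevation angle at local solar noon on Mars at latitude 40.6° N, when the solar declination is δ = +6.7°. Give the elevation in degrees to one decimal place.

56.1°

At local noon the hour angle is zero, so the zenith angle equals |φ − δ| = |+40.6° − (+6.700°)| = 33.900°.
Elevation = 90° − 33.900° = 56.1°.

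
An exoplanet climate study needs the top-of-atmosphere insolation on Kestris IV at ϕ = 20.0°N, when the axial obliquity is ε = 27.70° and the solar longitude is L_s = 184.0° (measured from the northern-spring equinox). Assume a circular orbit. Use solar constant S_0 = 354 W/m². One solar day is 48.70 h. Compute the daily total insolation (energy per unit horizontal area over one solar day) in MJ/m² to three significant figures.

18.2 MJ/m²

Solar declination: sin δ = sin ε · sin L_s = sin 27.70° × sin 184.0° = -0.03243, so δ = -1.858°.
cos h₀ = −tan(+20.0°) tan(-1.858°) = 0.0118, h₀ = 1.5590 rad.
Bracket: h₀ sin ϕ sin δ + cos ϕ cos δ sin h₀ = 1.5590×0.34202×-0.03243 + 0.93969×0.99947×0.99993 = -0.017292 + 0.939126 = 0.921834.
Q̄ = (S_0/π) × [bracket] = (354/π) × 0.921834 = 103.87 W/m².
Daily total = Q̄ × 48.70 h × 3600 s/h = 103.87 × 48.70 × 3600 / 10⁶ = 18.21 MJ/m².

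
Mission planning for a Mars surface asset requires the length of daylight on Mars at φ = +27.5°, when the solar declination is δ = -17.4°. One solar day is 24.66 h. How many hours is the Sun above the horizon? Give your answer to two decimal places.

11.04 h

cos H₀ = −tan φ · tan δ = −tan(+27.5°) × tan(-17.400°) = 0.1631, so H₀ = 1.4069 rad = 80.61°.
Daylight = 2H₀/(2π) × 24.66 h = (1.4069/π) × 24.66 = 11.04 h.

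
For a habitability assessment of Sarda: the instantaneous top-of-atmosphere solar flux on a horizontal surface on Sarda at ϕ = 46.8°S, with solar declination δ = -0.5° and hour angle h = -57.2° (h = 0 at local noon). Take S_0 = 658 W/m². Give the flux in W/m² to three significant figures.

cos θ_z = sin ϕ sin δ + cos ϕ cos δ cos h = 0.006361 + 0.370811 = 0.377172.
Flux = S_0 · cos θ_z = 658 × 0.377172 = 248.2 W/m².

248 W/m²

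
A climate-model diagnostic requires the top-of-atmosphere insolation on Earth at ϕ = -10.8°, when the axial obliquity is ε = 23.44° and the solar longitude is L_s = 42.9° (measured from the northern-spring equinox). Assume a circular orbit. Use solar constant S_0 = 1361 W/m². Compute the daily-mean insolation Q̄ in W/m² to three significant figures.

Q̄ ≈ 376 W/m²

Solar declination: sin δ = sin ε · sin L_s = sin 23.44° × sin 42.9° = 0.27078, so δ = +15.711°.
cos h₀ = −tan(-10.8°) tan(+15.711°) = 0.0537, h₀ = 1.5171 rad.
Bracket: h₀ sin ϕ sin δ + cos ϕ cos δ sin h₀ = 1.5171×-0.18738×0.27078 + 0.98229×0.96264×0.99856 = -0.076976 + 0.944230 = 0.867254.
Q̄ = (S_0/π) × [bracket] = (1361/π) × 0.867254 = 375.7 W/m².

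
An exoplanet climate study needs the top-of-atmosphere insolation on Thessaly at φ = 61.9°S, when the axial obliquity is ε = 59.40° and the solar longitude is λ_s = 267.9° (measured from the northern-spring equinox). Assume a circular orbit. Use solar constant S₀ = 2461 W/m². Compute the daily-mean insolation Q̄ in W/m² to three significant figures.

Solar declination: sin δ = sin ε · sin λ_s = sin 59.40° × sin 267.9° = -0.86016, so δ = -59.335°.
cos H₀ = −tan(-61.9°) tan(-59.335°) = -3.1586 ≤ −1 ⇒ polar day, H₀ = π.
Bracket: H₀ sin φ sin δ + cos φ cos δ sin H₀ = 3.1416×-0.88213×-0.86016 + 0.47101×0.51002×0.00000 = 2.383761 + 0.000000 = 2.383761.
Q̄ = (S₀/π) × [bracket] = (2461/π) × 2.383761 = 1867 W/m².

Q̄ ≈ 1.87e+03 W/m²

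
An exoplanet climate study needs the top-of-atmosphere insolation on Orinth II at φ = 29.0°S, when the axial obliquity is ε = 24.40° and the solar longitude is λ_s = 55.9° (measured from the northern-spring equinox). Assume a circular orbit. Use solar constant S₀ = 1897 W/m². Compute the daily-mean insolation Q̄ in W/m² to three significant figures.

Solar declination: sin δ = sin ε · sin λ_s = sin 24.40° × sin 55.9° = 0.34208, so δ = +20.003°.
cos H₀ = −tan(-29.0°) tan(+20.003°) = 0.2018, H₀ = 1.3676 rad.
Bracket: H₀ sin φ sin δ + cos φ cos δ sin H₀ = 1.3676×-0.48481×0.34208 + 0.87462×0.93967×0.97943 = -0.226808 + 0.804949 = 0.578141.
Q̄ = (S₀/π) × [bracket] = (1897/π) × 0.578141 = 349.1 W/m².

Q̄ ≈ 349 W/m²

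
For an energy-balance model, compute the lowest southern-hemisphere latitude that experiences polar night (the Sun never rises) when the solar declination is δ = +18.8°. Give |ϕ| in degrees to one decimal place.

Polar night requires cos h₀ = −tan ϕ tan δ ≥ 1, i.e. tan ϕ tan δ ≤ −1.
The boundary is |tan ϕ| · |tan δ| = 1, so |ϕ| = 90° − |δ| = 90° − 18.8° = 71.2° in the southern hemisphere.

|ϕ| = 71.2°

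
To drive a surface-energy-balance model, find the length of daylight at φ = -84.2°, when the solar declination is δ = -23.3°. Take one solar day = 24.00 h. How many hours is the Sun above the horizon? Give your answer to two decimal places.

24.00 h

Sunrise equation: cos H₀ = −tan φ · tan δ = -4.2398 ≤ −1, so the Sun never sets (polar day) and H₀ = π.
Daylight = 2H₀/(2π) × 24.00 h = (3.1416/π) × 24.00 = 24.00 h.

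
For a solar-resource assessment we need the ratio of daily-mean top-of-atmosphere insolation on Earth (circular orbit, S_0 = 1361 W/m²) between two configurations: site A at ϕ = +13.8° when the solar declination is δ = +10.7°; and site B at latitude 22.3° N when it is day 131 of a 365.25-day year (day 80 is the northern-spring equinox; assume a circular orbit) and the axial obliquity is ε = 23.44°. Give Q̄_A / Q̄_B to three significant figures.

— Configuration A (ϕ=+13.8°):
cos h₀ = −tan(+13.8°) tan(+10.700°) = -0.0464, h₀ = 1.6172 rad.
Bracket: h₀ sin ϕ sin δ + cos ϕ cos δ sin h₀ = 1.6172×0.23853×0.18567 + 0.97113×0.98261×0.99892 = 0.071622 + 0.953211 = 1.024833.
Q̄ = (S_0/π) × [bracket] = (1361/π) × 1.024833 = 443.98 W/m².
— Configuration B (ϕ=+22.3°):
Solar longitude: L_s = 360° × (131 − 80)/365.25 = 50.267°.
sin δ = sin 23.44° × sin 50.267° = 0.30591, so δ = +17.813°.
cos h₀ = −tan(+22.3°) tan(+17.813°) = -0.1318, h₀ = 1.7030 rad.
Bracket: h₀ sin ϕ sin δ + cos ϕ cos δ sin h₀ = 1.7030×0.37946×0.30591 + 0.92521×0.95206×0.99128 = 0.197685 + 0.873174 = 1.070859.
Q̄ = (S_0/π) × [bracket] = (1361/π) × 1.070859 = 463.92 W/m².
Ratio Q̄_A / Q̄_B = 443.98 / 463.92 = 0.9570.

Q̄_A / Q̄_B ≈ 0.957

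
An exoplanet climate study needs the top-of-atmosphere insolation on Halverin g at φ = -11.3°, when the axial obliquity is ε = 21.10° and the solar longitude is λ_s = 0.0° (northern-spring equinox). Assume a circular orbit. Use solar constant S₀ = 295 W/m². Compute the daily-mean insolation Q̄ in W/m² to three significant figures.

Q̄ ≈ 92.1 W/m²

Solar declination: sin δ = sin ε · sin λ_s = sin 21.10° × sin 0.0° = 0.00000, so δ = +0.000°.
cos H₀ = −tan(-11.3°) tan(+0.000°) = 0.0000, H₀ = 1.5708 rad.
Bracket: H₀ sin φ sin δ + cos φ cos δ sin H₀ = 1.5708×-0.19595×0.00000 + 0.98061×1.00000×1.00000 = -0.000000 + 0.980610 = 0.980610.
Q̄ = (S₀/π) × [bracket] = (295/π) × 0.980610 = 92.08 W/m².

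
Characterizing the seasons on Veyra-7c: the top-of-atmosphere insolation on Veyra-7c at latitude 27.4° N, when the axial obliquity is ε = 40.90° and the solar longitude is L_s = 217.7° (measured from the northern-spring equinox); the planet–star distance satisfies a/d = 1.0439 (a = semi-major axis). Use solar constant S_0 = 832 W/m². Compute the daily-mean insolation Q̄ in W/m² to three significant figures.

Solar declination: sin δ = sin ε · sin L_s = sin 40.90° × sin 217.7° = -0.40039, so δ = -23.603°.
cos h₀ = −tan(+27.4°) tan(-23.603°) = 0.2265, h₀ = 1.3423 rad.
Bracket: h₀ sin ϕ sin δ + cos ϕ cos δ sin h₀ = 1.3423×0.46020×-0.40039 + 0.88782×0.91634×0.97401 = -0.247331 + 0.792401 = 0.545070.
Inverse-square distance factor (a/d)² = 1.0439² = 1.089727.
Q̄ = (S_0/π) × 1.089727 × [bracket] = (832/π) × 1.089727 × 0.545070 = 157.3 W/m².

Q̄ ≈ 157 W/m²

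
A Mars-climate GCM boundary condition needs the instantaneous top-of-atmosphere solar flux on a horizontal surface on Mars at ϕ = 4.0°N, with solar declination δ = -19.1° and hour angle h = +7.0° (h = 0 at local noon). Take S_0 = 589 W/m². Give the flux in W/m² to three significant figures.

538 W/m²

cos θ_z = sin ϕ sin δ + cos ϕ cos δ cos h = -0.022826 + 0.935621 = 0.912795.
Flux = S_0 · cos θ_z = 589 × 0.912795 = 537.6 W/m².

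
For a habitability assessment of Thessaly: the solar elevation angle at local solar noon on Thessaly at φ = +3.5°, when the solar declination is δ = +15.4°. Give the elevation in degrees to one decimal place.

At local noon the hour angle is zero, so the zenith angle equals |φ − δ| = |+3.5° − (+15.400°)| = 11.900°.
Elevation = 90° − 11.900° = 78.1°.

78.1°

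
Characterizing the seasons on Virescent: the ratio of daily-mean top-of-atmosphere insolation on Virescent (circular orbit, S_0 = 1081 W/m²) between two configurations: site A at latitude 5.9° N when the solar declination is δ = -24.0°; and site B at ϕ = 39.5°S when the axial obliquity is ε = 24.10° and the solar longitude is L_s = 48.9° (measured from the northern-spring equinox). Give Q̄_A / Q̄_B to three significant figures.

Q̄_A / Q̄_B ≈ 1.86

— Configuration A (ϕ=+5.9°):
cos h₀ = −tan(+5.9°) tan(-24.000°) = 0.0460, h₀ = 1.5248 rad.
Bracket: h₀ sin ϕ sin δ + cos ϕ cos δ sin h₀ = 1.5248×0.10279×-0.40674 + 0.99470×0.91355×0.99894 = -0.063750 + 0.907745 = 0.843995.
Q̄ = (S_0/π) × [bracket] = (1081/π) × 0.843995 = 290.41 W/m².
— Configuration B (ϕ=-39.5°):
Solar declination: sin δ = sin ε · sin L_s = sin 24.10° × sin 48.9° = 0.30770, so δ = +17.921°.
cos h₀ = −tan(-39.5°) tan(+17.921°) = 0.2666, h₀ = 1.3009 rad.
Bracket: h₀ sin ϕ sin δ + cos ϕ cos δ sin h₀ = 1.3009×-0.63608×0.30770 + 0.77162×0.95148×0.96381 = -0.254615 + 0.707611 = 0.452996.
Q̄ = (S_0/π) × [bracket] = (1081/π) × 0.452996 = 155.87 W/m².
Ratio Q̄_A / Q̄_B = 290.41 / 155.87 = 1.863.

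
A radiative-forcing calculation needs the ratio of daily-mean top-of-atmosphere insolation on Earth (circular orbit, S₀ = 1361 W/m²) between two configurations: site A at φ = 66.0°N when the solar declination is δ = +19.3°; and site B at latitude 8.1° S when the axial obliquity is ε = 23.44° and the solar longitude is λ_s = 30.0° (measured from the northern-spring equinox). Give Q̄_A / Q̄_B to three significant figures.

— Configuration A (φ=+66.0°):
cos H₀ = −tan(+66.0°) tan(+19.300°) = -0.7866, H₀ = 2.4760 rad.
Bracket: H₀ sin φ sin δ + cos φ cos δ sin H₀ = 2.4760×0.91355×0.33051 + 0.40674×0.94380×0.61753 = 0.747597 + 0.237058 = 0.984655.
Q̄ = (S₀/π) × [bracket] = (1361/π) × 0.984655 = 426.57 W/m².
— Configuration B (φ=-8.1°):
Solar declination: sin δ = sin ε · sin λ_s = sin 23.44° × sin 30.0° = 0.19889, so δ = +11.472°.
cos H₀ = −tan(-8.1°) tan(+11.472°) = 0.0289, H₀ = 1.5419 rad.
Bracket: H₀ sin φ sin δ + cos φ cos δ sin H₀ = 1.5419×-0.14090×0.19889 + 0.99002×0.98002×0.99958 = -0.043210 + 0.969832 = 0.926622.
Q̄ = (S₀/π) × [bracket] = (1361/π) × 0.926622 = 401.43 W/m².
Ratio Q̄_A / Q̄_B = 426.57 / 401.43 = 1.063.

Q̄_A / Q̄_B ≈ 1.06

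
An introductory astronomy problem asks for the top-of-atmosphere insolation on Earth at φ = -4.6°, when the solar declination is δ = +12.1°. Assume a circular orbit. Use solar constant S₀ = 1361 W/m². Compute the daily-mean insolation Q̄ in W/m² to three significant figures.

Q̄ ≈ 411 W/m²

cos H₀ = −tan(-4.6°) tan(+12.100°) = 0.0172, H₀ = 1.5535 rad.
Bracket: H₀ sin φ sin δ + cos φ cos δ sin H₀ = 1.5535×-0.08020×0.20962 + 0.99678×0.97778×0.99985 = -0.026117 + 0.974485 = 0.948368.
Q̄ = (S₀/π) × [bracket] = (1361/π) × 0.948368 = 410.9 W/m².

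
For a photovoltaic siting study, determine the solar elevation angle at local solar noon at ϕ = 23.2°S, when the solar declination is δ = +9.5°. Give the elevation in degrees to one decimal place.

At local noon the hour angle is zero, so the zenith angle equals |ϕ − δ| = |-23.2° − (+9.500°)| = 32.700°.
Elevation = 90° − 32.700° = 57.3°.

57.3°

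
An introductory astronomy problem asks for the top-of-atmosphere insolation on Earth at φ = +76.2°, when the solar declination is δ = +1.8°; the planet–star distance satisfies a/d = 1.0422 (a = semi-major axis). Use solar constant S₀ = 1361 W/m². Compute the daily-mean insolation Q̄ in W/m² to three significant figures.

Q̄ ≈ 136 W/m²

cos H₀ = −tan(+76.2°) tan(+1.800°) = -0.1279, H₀ = 1.6991 rad.
Bracket: H₀ sin φ sin δ + cos φ cos δ sin H₀ = 1.6991×0.97113×0.03141 + 0.23853×0.99951×0.99178 = 0.051828 + 0.236453 = 0.288281.
Inverse-square distance factor (a/d)² = 1.0422² = 1.086181.
Q̄ = (S₀/π) × 1.086181 × [bracket] = (1361/π) × 1.086181 × 0.288281 = 135.7 W/m².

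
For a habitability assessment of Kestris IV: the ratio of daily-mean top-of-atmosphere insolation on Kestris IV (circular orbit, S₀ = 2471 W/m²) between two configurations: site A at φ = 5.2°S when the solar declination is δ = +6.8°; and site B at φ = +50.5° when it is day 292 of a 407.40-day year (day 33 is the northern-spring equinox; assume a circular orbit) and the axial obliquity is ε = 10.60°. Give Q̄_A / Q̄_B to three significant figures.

— Configuration A (φ=-5.2°):
cos H₀ = −tan(-5.2°) tan(+6.800°) = 0.0109, H₀ = 1.5599 rad.
Bracket: H₀ sin φ sin δ + cos φ cos δ sin H₀ = 1.5599×-0.09063×0.11840 + 0.99588×0.99297×0.99994 = -0.016739 + 0.988820 = 0.972081.
Q̄ = (S₀/π) × [bracket] = (2471/π) × 0.972081 = 764.58 W/m².
— Configuration B (φ=+50.5°):
Solar longitude: λ_s = 360° × (292 − 33)/407.40 = 228.866°.
sin δ = sin 10.60° × sin 228.866° = -0.13855, so δ = -7.964°.
cos H₀ = −tan(+50.5°) tan(-7.964°) = 0.1697, H₀ = 1.4003 rad.
Bracket: H₀ sin φ sin δ + cos φ cos δ sin H₀ = 1.4003×0.77162×-0.13855 + 0.63608×0.99036×0.98549 = -0.149703 + 0.620808 = 0.471105.
Q̄ = (S₀/π) × [bracket] = (2471/π) × 0.471105 = 370.54 W/m².
Ratio Q̄_A / Q̄_B = 764.58 / 370.54 = 2.063.

Q̄_A / Q̄_B ≈ 2.06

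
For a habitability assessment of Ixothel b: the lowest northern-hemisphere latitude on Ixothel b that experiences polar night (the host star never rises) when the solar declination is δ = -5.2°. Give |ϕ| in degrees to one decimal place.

Polar night requires cos h₀ = −tan ϕ tan δ ≥ 1, i.e. tan ϕ tan δ ≤ −1.
The boundary is |tan ϕ| · |tan δ| = 1, so |ϕ| = 90° − |δ| = 90° − 5.2° = 84.8° in the northern hemisphere.

|ϕ| = 84.8°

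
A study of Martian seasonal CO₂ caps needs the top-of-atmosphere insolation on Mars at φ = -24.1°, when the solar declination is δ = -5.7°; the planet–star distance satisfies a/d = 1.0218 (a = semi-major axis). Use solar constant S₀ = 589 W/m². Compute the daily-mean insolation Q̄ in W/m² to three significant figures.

Q̄ ≈ 190 W/m²

cos H₀ = −tan(-24.1°) tan(-5.700°) = -0.0446, H₀ = 1.6155 rad.
Bracket: H₀ sin φ sin δ + cos φ cos δ sin H₀ = 1.6155×-0.40833×-0.09932 + 0.91283×0.99506×0.99900 = 0.065517 + 0.907412 = 0.972929.
Inverse-square distance factor (a/d)² = 1.0218² = 1.044075.
Q̄ = (S₀/π) × 1.044075 × [bracket] = (589/π) × 1.044075 × 0.972929 = 190.4 W/m².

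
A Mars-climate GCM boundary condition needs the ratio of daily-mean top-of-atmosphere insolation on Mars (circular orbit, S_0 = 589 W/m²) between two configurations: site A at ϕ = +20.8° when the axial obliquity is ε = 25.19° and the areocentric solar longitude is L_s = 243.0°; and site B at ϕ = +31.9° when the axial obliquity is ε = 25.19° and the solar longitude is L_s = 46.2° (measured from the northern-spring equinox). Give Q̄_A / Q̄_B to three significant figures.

— Configuration A (ϕ=+20.8°):
sin δ = sin 25.19° × sin 243.0° = -0.37923, so δ = -22.286°.
cos h₀ = −tan(+20.8°) tan(-22.286°) = 0.1557, h₀ = 1.4145 rad.
Bracket: h₀ sin ϕ sin δ + cos ϕ cos δ sin h₀ = 1.4145×0.35511×-0.37923 + 0.93483×0.92530×0.98781 = -0.190488 + 0.854454 = 0.663966.
Q̄ = (S_0/π) × [bracket] = (589/π) × 0.663966 = 124.48 W/m².
— Configuration B (ϕ=+31.9°):
Solar declination: sin δ = sin ε · sin L_s = sin 25.19° × sin 46.2° = 0.30720, so δ = +17.890°.
cos h₀ = −tan(+31.9°) tan(+17.890°) = -0.2009, h₀ = 1.7731 rad.
Bracket: h₀ sin ϕ sin δ + cos ϕ cos δ sin h₀ = 1.7731×0.52844×0.30720 + 0.84897×0.95165×0.97961 = 0.287839 + 0.791449 = 1.079288.
Q̄ = (S_0/π) × [bracket] = (589/π) × 1.079288 = 202.35 W/m².
Ratio Q̄_A / Q̄_B = 124.48 / 202.35 = 0.6152.

Q̄_A / Q̄_B ≈ 0.615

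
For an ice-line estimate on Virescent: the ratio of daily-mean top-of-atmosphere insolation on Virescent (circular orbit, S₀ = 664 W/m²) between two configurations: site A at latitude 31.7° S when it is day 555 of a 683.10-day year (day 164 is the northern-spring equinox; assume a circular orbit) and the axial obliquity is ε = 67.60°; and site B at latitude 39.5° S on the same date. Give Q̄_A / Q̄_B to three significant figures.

Q̄_A / Q̄_B ≈ 0.986

— Configuration A (φ=-31.7°):
Solar longitude: λ_s = 360° × (555 − 164)/683.10 = 206.061°.
sin δ = sin 67.60° × sin 206.061° = -0.40617, so δ = -23.965°.
cos H₀ = −tan(-31.7°) tan(-23.965°) = -0.2745, H₀ = 1.8489 rad.
Bracket: H₀ sin φ sin δ + cos φ cos δ sin H₀ = 1.8489×-0.52547×-0.40617 + 0.85081×0.91380×0.96158 = 0.394611 + 0.747600 = 1.142211.
Q̄ = (S₀/π) × [bracket] = (664/π) × 1.142211 = 241.42 W/m².
— Configuration B (φ=-39.5°):
cos H₀ = −tan(-39.5°) tan(-23.965°) = -0.3664, H₀ = 1.9459 rad.
Bracket: H₀ sin φ sin δ + cos φ cos δ sin H₀ = 1.9459×-0.63608×-0.40617 + 0.77162×0.91380×0.93045 = 0.502736 + 0.656066 = 1.158802.
Q̄ = (S₀/π) × [bracket] = (664/π) × 1.158802 = 244.92 W/m².
Ratio Q̄_A / Q̄_B = 241.42 / 244.92 = 0.9857.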